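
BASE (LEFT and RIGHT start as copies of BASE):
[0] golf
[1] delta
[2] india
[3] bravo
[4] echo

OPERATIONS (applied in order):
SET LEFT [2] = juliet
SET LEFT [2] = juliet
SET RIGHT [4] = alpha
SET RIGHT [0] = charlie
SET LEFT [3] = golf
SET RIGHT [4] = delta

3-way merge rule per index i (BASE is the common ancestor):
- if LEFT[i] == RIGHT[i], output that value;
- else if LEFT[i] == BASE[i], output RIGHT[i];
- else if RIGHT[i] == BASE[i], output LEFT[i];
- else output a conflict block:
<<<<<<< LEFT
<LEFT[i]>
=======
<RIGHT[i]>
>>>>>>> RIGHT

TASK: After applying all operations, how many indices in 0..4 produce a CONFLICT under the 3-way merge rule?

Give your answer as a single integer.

Answer: 0

Derivation:
Final LEFT:  [golf, delta, juliet, golf, echo]
Final RIGHT: [charlie, delta, india, bravo, delta]
i=0: L=golf=BASE, R=charlie -> take RIGHT -> charlie
i=1: L=delta R=delta -> agree -> delta
i=2: L=juliet, R=india=BASE -> take LEFT -> juliet
i=3: L=golf, R=bravo=BASE -> take LEFT -> golf
i=4: L=echo=BASE, R=delta -> take RIGHT -> delta
Conflict count: 0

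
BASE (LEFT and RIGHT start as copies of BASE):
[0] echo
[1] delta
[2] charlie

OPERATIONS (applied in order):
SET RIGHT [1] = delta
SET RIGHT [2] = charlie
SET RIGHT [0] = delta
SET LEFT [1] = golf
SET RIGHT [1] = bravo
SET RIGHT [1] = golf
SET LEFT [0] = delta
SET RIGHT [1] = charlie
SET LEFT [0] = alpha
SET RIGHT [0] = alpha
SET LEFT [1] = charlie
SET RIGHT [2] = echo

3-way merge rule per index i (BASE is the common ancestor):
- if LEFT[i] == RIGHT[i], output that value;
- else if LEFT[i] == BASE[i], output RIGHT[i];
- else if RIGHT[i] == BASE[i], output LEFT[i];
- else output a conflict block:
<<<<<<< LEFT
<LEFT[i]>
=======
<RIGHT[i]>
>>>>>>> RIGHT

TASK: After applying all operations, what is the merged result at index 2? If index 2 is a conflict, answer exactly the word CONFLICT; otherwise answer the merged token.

Final LEFT:  [alpha, charlie, charlie]
Final RIGHT: [alpha, charlie, echo]
i=0: L=alpha R=alpha -> agree -> alpha
i=1: L=charlie R=charlie -> agree -> charlie
i=2: L=charlie=BASE, R=echo -> take RIGHT -> echo
Index 2 -> echo

Answer: echo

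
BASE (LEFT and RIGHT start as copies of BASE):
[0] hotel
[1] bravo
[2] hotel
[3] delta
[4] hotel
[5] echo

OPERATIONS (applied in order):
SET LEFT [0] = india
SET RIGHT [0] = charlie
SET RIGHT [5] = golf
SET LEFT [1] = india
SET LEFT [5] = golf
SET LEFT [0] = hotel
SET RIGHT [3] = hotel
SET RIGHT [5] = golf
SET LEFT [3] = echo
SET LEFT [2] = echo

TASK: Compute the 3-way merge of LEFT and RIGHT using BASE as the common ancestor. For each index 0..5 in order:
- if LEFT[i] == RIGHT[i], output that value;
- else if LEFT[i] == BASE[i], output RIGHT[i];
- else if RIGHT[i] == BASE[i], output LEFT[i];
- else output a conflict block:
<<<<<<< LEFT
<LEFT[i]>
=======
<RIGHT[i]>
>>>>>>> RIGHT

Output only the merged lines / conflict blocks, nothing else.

Final LEFT:  [hotel, india, echo, echo, hotel, golf]
Final RIGHT: [charlie, bravo, hotel, hotel, hotel, golf]
i=0: L=hotel=BASE, R=charlie -> take RIGHT -> charlie
i=1: L=india, R=bravo=BASE -> take LEFT -> india
i=2: L=echo, R=hotel=BASE -> take LEFT -> echo
i=3: BASE=delta L=echo R=hotel all differ -> CONFLICT
i=4: L=hotel R=hotel -> agree -> hotel
i=5: L=golf R=golf -> agree -> golf

Answer: charlie
india
echo
<<<<<<< LEFT
echo
=======
hotel
>>>>>>> RIGHT
hotel
golf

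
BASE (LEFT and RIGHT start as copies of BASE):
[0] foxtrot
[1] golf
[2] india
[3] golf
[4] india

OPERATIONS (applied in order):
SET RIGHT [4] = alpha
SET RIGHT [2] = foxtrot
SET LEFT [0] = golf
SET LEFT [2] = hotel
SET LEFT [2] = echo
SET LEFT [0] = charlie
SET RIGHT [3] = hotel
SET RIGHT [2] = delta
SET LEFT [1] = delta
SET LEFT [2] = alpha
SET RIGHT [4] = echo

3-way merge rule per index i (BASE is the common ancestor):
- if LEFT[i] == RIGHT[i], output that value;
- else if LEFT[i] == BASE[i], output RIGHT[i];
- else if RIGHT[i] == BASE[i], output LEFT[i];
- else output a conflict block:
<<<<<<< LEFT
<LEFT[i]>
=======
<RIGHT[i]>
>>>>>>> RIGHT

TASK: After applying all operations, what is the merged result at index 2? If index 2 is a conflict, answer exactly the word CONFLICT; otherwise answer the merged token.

Answer: CONFLICT

Derivation:
Final LEFT:  [charlie, delta, alpha, golf, india]
Final RIGHT: [foxtrot, golf, delta, hotel, echo]
i=0: L=charlie, R=foxtrot=BASE -> take LEFT -> charlie
i=1: L=delta, R=golf=BASE -> take LEFT -> delta
i=2: BASE=india L=alpha R=delta all differ -> CONFLICT
i=3: L=golf=BASE, R=hotel -> take RIGHT -> hotel
i=4: L=india=BASE, R=echo -> take RIGHT -> echo
Index 2 -> CONFLICT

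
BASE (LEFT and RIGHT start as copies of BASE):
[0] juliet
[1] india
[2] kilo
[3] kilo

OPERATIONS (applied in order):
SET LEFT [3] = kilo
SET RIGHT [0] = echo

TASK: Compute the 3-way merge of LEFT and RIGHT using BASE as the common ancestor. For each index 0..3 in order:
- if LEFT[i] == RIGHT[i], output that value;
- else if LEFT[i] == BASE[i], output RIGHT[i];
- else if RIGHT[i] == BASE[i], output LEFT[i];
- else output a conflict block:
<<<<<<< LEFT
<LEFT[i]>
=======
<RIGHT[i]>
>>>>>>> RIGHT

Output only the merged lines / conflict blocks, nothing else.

Answer: echo
india
kilo
kilo

Derivation:
Final LEFT:  [juliet, india, kilo, kilo]
Final RIGHT: [echo, india, kilo, kilo]
i=0: L=juliet=BASE, R=echo -> take RIGHT -> echo
i=1: L=india R=india -> agree -> india
i=2: L=kilo R=kilo -> agree -> kilo
i=3: L=kilo R=kilo -> agree -> kilo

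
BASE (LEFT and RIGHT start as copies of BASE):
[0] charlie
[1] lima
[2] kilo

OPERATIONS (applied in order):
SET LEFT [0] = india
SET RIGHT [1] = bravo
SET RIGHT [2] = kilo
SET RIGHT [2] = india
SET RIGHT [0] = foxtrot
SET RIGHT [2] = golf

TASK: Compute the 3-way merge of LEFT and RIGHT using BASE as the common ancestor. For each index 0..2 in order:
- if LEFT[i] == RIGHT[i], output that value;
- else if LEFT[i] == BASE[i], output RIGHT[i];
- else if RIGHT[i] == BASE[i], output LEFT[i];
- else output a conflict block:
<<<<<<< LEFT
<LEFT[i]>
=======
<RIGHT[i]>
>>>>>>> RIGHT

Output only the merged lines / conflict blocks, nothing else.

Answer: <<<<<<< LEFT
india
=======
foxtrot
>>>>>>> RIGHT
bravo
golf

Derivation:
Final LEFT:  [india, lima, kilo]
Final RIGHT: [foxtrot, bravo, golf]
i=0: BASE=charlie L=india R=foxtrot all differ -> CONFLICT
i=1: L=lima=BASE, R=bravo -> take RIGHT -> bravo
i=2: L=kilo=BASE, R=golf -> take RIGHT -> golf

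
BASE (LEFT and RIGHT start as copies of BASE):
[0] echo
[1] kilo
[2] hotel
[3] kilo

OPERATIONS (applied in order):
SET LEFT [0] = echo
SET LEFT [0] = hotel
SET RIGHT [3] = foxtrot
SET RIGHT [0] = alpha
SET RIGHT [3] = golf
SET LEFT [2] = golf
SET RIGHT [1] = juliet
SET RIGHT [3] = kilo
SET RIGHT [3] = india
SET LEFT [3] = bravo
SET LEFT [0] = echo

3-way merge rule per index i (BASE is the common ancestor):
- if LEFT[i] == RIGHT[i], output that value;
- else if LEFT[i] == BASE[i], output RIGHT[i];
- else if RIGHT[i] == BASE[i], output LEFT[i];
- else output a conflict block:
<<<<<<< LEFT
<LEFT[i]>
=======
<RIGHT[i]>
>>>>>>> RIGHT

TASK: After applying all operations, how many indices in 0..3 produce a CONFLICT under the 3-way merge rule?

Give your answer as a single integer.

Answer: 1

Derivation:
Final LEFT:  [echo, kilo, golf, bravo]
Final RIGHT: [alpha, juliet, hotel, india]
i=0: L=echo=BASE, R=alpha -> take RIGHT -> alpha
i=1: L=kilo=BASE, R=juliet -> take RIGHT -> juliet
i=2: L=golf, R=hotel=BASE -> take LEFT -> golf
i=3: BASE=kilo L=bravo R=india all differ -> CONFLICT
Conflict count: 1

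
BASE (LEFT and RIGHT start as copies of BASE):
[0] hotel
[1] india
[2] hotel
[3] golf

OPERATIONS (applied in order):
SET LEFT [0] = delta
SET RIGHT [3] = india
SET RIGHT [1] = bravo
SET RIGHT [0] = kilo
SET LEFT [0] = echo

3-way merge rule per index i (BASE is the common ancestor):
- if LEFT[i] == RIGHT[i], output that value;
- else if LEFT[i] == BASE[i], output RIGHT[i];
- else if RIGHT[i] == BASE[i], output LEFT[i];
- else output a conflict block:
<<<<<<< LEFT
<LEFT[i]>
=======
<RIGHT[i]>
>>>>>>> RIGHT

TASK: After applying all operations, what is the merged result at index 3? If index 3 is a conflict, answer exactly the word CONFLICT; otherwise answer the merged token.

Answer: india

Derivation:
Final LEFT:  [echo, india, hotel, golf]
Final RIGHT: [kilo, bravo, hotel, india]
i=0: BASE=hotel L=echo R=kilo all differ -> CONFLICT
i=1: L=india=BASE, R=bravo -> take RIGHT -> bravo
i=2: L=hotel R=hotel -> agree -> hotel
i=3: L=golf=BASE, R=india -> take RIGHT -> india
Index 3 -> india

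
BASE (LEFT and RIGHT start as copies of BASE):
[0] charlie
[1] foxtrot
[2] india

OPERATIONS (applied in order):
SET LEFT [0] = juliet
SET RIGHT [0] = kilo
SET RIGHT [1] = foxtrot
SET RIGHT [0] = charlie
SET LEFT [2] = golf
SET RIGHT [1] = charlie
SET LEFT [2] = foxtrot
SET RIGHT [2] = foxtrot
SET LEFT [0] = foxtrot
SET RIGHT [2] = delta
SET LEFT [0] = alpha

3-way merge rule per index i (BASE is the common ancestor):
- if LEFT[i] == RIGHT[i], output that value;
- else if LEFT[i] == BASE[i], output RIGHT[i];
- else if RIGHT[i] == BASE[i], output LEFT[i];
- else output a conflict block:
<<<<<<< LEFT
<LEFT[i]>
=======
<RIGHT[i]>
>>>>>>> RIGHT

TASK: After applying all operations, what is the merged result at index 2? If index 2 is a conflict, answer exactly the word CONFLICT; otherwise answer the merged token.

Answer: CONFLICT

Derivation:
Final LEFT:  [alpha, foxtrot, foxtrot]
Final RIGHT: [charlie, charlie, delta]
i=0: L=alpha, R=charlie=BASE -> take LEFT -> alpha
i=1: L=foxtrot=BASE, R=charlie -> take RIGHT -> charlie
i=2: BASE=india L=foxtrot R=delta all differ -> CONFLICT
Index 2 -> CONFLICT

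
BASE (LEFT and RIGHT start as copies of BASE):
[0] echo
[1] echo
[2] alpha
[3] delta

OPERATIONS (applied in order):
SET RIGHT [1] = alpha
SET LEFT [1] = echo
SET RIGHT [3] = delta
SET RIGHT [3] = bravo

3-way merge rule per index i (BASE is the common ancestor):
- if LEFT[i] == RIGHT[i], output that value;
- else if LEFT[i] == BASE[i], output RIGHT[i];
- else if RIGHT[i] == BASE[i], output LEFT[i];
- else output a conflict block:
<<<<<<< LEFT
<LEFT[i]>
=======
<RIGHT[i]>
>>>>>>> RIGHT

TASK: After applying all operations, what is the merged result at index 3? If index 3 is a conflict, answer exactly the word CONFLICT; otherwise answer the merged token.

Final LEFT:  [echo, echo, alpha, delta]
Final RIGHT: [echo, alpha, alpha, bravo]
i=0: L=echo R=echo -> agree -> echo
i=1: L=echo=BASE, R=alpha -> take RIGHT -> alpha
i=2: L=alpha R=alpha -> agree -> alpha
i=3: L=delta=BASE, R=bravo -> take RIGHT -> bravo
Index 3 -> bravo

Answer: bravo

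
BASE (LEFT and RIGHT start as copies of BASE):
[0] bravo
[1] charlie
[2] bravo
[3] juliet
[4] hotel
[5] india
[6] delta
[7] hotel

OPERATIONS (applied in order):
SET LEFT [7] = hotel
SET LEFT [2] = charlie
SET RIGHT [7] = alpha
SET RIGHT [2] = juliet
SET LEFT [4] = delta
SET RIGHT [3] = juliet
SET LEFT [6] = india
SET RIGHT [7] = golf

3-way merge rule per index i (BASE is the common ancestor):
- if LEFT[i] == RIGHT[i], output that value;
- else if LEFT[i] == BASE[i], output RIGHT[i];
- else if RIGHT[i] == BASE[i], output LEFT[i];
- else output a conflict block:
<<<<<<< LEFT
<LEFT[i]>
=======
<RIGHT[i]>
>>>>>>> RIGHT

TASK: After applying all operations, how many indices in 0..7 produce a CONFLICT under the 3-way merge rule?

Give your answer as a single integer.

Final LEFT:  [bravo, charlie, charlie, juliet, delta, india, india, hotel]
Final RIGHT: [bravo, charlie, juliet, juliet, hotel, india, delta, golf]
i=0: L=bravo R=bravo -> agree -> bravo
i=1: L=charlie R=charlie -> agree -> charlie
i=2: BASE=bravo L=charlie R=juliet all differ -> CONFLICT
i=3: L=juliet R=juliet -> agree -> juliet
i=4: L=delta, R=hotel=BASE -> take LEFT -> delta
i=5: L=india R=india -> agree -> india
i=6: L=india, R=delta=BASE -> take LEFT -> india
i=7: L=hotel=BASE, R=golf -> take RIGHT -> golf
Conflict count: 1

Answer: 1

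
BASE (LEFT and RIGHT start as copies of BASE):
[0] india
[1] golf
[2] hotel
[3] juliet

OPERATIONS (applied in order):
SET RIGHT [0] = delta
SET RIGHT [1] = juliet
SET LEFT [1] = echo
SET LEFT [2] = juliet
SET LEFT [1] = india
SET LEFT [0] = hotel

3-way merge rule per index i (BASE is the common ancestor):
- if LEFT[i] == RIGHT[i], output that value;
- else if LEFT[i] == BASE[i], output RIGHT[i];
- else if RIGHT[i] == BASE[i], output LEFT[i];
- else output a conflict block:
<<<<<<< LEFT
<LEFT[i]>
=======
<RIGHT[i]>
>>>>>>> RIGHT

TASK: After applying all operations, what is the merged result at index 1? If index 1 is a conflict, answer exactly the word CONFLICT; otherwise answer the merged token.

Final LEFT:  [hotel, india, juliet, juliet]
Final RIGHT: [delta, juliet, hotel, juliet]
i=0: BASE=india L=hotel R=delta all differ -> CONFLICT
i=1: BASE=golf L=india R=juliet all differ -> CONFLICT
i=2: L=juliet, R=hotel=BASE -> take LEFT -> juliet
i=3: L=juliet R=juliet -> agree -> juliet
Index 1 -> CONFLICT

Answer: CONFLICT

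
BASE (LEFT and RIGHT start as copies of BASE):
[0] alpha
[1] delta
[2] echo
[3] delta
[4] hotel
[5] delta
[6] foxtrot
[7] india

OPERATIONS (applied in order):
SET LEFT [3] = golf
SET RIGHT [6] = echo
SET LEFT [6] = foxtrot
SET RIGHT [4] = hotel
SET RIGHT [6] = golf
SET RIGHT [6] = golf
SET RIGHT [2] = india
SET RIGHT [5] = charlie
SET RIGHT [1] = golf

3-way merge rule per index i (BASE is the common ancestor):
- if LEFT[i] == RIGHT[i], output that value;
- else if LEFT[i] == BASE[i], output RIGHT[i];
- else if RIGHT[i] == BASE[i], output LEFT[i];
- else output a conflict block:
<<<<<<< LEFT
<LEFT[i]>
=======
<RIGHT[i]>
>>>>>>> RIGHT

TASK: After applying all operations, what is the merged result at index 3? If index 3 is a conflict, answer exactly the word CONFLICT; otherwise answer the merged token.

Final LEFT:  [alpha, delta, echo, golf, hotel, delta, foxtrot, india]
Final RIGHT: [alpha, golf, india, delta, hotel, charlie, golf, india]
i=0: L=alpha R=alpha -> agree -> alpha
i=1: L=delta=BASE, R=golf -> take RIGHT -> golf
i=2: L=echo=BASE, R=india -> take RIGHT -> india
i=3: L=golf, R=delta=BASE -> take LEFT -> golf
i=4: L=hotel R=hotel -> agree -> hotel
i=5: L=delta=BASE, R=charlie -> take RIGHT -> charlie
i=6: L=foxtrot=BASE, R=golf -> take RIGHT -> golf
i=7: L=india R=india -> agree -> india
Index 3 -> golf

Answer: golf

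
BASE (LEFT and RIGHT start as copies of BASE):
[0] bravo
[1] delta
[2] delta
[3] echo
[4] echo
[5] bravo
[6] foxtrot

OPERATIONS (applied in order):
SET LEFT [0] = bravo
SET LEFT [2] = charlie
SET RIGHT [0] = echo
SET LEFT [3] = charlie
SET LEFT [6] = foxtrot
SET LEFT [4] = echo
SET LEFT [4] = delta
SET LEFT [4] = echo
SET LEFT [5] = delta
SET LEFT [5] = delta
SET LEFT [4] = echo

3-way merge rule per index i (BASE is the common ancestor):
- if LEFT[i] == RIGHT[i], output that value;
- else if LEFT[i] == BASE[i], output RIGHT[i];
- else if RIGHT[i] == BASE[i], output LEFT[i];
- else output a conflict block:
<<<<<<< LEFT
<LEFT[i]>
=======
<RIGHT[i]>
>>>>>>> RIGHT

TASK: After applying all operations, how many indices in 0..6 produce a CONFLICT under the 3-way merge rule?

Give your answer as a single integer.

Final LEFT:  [bravo, delta, charlie, charlie, echo, delta, foxtrot]
Final RIGHT: [echo, delta, delta, echo, echo, bravo, foxtrot]
i=0: L=bravo=BASE, R=echo -> take RIGHT -> echo
i=1: L=delta R=delta -> agree -> delta
i=2: L=charlie, R=delta=BASE -> take LEFT -> charlie
i=3: L=charlie, R=echo=BASE -> take LEFT -> charlie
i=4: L=echo R=echo -> agree -> echo
i=5: L=delta, R=bravo=BASE -> take LEFT -> delta
i=6: L=foxtrot R=foxtrot -> agree -> foxtrot
Conflict count: 0

Answer: 0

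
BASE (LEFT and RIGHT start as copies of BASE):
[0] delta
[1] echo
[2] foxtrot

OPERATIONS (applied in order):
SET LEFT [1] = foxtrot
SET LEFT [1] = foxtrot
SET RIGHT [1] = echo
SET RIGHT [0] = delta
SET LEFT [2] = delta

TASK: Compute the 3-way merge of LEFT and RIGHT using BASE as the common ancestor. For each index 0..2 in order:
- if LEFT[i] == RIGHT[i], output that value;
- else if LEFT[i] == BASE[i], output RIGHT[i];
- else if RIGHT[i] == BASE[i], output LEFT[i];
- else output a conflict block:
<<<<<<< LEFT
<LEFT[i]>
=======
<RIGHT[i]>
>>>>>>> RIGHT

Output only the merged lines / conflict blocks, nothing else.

Final LEFT:  [delta, foxtrot, delta]
Final RIGHT: [delta, echo, foxtrot]
i=0: L=delta R=delta -> agree -> delta
i=1: L=foxtrot, R=echo=BASE -> take LEFT -> foxtrot
i=2: L=delta, R=foxtrot=BASE -> take LEFT -> delta

Answer: delta
foxtrot
delta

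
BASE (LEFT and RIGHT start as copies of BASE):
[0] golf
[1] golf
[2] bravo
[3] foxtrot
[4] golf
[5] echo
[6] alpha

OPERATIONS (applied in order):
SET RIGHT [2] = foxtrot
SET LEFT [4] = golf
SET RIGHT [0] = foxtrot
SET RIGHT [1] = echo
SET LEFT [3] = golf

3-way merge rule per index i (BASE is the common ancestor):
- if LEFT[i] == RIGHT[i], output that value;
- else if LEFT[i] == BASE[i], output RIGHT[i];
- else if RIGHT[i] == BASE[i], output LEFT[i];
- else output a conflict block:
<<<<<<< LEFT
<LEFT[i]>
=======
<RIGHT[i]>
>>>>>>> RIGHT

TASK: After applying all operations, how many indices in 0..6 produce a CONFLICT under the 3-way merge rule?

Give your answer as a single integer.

Final LEFT:  [golf, golf, bravo, golf, golf, echo, alpha]
Final RIGHT: [foxtrot, echo, foxtrot, foxtrot, golf, echo, alpha]
i=0: L=golf=BASE, R=foxtrot -> take RIGHT -> foxtrot
i=1: L=golf=BASE, R=echo -> take RIGHT -> echo
i=2: L=bravo=BASE, R=foxtrot -> take RIGHT -> foxtrot
i=3: L=golf, R=foxtrot=BASE -> take LEFT -> golf
i=4: L=golf R=golf -> agree -> golf
i=5: L=echo R=echo -> agree -> echo
i=6: L=alpha R=alpha -> agree -> alpha
Conflict count: 0

Answer: 0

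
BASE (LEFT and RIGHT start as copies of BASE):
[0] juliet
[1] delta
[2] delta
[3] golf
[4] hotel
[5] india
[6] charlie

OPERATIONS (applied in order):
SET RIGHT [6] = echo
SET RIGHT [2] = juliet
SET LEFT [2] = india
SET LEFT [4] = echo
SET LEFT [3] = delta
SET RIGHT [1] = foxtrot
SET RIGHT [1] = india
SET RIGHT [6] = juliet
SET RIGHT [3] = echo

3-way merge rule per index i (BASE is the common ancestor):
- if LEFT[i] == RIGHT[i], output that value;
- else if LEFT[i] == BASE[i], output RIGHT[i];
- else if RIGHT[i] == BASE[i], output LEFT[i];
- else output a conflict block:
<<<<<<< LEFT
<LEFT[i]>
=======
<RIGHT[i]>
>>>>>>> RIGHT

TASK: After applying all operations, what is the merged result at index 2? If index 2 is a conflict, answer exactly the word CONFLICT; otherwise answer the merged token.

Answer: CONFLICT

Derivation:
Final LEFT:  [juliet, delta, india, delta, echo, india, charlie]
Final RIGHT: [juliet, india, juliet, echo, hotel, india, juliet]
i=0: L=juliet R=juliet -> agree -> juliet
i=1: L=delta=BASE, R=india -> take RIGHT -> india
i=2: BASE=delta L=india R=juliet all differ -> CONFLICT
i=3: BASE=golf L=delta R=echo all differ -> CONFLICT
i=4: L=echo, R=hotel=BASE -> take LEFT -> echo
i=5: L=india R=india -> agree -> india
i=6: L=charlie=BASE, R=juliet -> take RIGHT -> juliet
Index 2 -> CONFLICT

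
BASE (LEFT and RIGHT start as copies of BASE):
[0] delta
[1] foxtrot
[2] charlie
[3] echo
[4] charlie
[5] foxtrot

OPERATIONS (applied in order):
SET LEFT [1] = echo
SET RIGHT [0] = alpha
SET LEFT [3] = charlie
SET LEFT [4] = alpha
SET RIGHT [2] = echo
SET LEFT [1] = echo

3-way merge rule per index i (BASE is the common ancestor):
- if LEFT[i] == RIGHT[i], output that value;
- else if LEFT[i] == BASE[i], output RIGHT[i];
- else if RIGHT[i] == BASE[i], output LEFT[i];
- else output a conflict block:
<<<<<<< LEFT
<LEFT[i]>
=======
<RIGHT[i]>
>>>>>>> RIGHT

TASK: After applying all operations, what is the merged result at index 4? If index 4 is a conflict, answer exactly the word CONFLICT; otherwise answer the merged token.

Final LEFT:  [delta, echo, charlie, charlie, alpha, foxtrot]
Final RIGHT: [alpha, foxtrot, echo, echo, charlie, foxtrot]
i=0: L=delta=BASE, R=alpha -> take RIGHT -> alpha
i=1: L=echo, R=foxtrot=BASE -> take LEFT -> echo
i=2: L=charlie=BASE, R=echo -> take RIGHT -> echo
i=3: L=charlie, R=echo=BASE -> take LEFT -> charlie
i=4: L=alpha, R=charlie=BASE -> take LEFT -> alpha
i=5: L=foxtrot R=foxtrot -> agree -> foxtrot
Index 4 -> alpha

Answer: alpha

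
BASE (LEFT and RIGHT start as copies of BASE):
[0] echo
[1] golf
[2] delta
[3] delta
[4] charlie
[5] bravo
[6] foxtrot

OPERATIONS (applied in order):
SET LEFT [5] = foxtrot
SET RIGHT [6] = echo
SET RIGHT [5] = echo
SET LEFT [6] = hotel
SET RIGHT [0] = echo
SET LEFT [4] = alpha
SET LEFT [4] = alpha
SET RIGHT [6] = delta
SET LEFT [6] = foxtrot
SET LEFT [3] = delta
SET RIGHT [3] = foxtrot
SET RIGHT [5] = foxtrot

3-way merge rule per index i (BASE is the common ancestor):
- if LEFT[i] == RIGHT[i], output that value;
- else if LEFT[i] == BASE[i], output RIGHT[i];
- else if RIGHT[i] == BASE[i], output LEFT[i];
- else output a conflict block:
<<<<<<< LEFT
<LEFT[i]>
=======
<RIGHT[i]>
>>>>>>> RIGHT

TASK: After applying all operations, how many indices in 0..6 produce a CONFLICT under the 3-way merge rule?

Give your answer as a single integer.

Answer: 0

Derivation:
Final LEFT:  [echo, golf, delta, delta, alpha, foxtrot, foxtrot]
Final RIGHT: [echo, golf, delta, foxtrot, charlie, foxtrot, delta]
i=0: L=echo R=echo -> agree -> echo
i=1: L=golf R=golf -> agree -> golf
i=2: L=delta R=delta -> agree -> delta
i=3: L=delta=BASE, R=foxtrot -> take RIGHT -> foxtrot
i=4: L=alpha, R=charlie=BASE -> take LEFT -> alpha
i=5: L=foxtrot R=foxtrot -> agree -> foxtrot
i=6: L=foxtrot=BASE, R=delta -> take RIGHT -> delta
Conflict count: 0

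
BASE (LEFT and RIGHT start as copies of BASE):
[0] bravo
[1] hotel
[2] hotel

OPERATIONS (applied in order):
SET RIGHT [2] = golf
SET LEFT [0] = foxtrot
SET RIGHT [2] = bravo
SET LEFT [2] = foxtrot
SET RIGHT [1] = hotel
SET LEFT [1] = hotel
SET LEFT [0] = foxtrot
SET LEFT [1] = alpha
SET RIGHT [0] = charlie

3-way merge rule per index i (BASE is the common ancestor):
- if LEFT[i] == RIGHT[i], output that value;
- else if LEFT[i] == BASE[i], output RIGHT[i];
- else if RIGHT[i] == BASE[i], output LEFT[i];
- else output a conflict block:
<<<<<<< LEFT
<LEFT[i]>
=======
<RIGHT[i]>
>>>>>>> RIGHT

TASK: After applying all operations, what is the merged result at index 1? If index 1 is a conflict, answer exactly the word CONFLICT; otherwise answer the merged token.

Answer: alpha

Derivation:
Final LEFT:  [foxtrot, alpha, foxtrot]
Final RIGHT: [charlie, hotel, bravo]
i=0: BASE=bravo L=foxtrot R=charlie all differ -> CONFLICT
i=1: L=alpha, R=hotel=BASE -> take LEFT -> alpha
i=2: BASE=hotel L=foxtrot R=bravo all differ -> CONFLICT
Index 1 -> alpha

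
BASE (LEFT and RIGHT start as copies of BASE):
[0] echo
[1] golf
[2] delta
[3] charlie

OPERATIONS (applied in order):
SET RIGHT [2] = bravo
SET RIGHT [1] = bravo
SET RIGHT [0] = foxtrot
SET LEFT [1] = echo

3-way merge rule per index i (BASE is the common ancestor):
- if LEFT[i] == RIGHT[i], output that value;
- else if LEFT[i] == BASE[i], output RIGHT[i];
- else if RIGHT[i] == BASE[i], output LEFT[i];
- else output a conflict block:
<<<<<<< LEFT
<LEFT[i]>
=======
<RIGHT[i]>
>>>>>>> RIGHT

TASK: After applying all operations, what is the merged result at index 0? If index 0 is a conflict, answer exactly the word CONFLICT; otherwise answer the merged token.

Answer: foxtrot

Derivation:
Final LEFT:  [echo, echo, delta, charlie]
Final RIGHT: [foxtrot, bravo, bravo, charlie]
i=0: L=echo=BASE, R=foxtrot -> take RIGHT -> foxtrot
i=1: BASE=golf L=echo R=bravo all differ -> CONFLICT
i=2: L=delta=BASE, R=bravo -> take RIGHT -> bravo
i=3: L=charlie R=charlie -> agree -> charlie
Index 0 -> foxtrot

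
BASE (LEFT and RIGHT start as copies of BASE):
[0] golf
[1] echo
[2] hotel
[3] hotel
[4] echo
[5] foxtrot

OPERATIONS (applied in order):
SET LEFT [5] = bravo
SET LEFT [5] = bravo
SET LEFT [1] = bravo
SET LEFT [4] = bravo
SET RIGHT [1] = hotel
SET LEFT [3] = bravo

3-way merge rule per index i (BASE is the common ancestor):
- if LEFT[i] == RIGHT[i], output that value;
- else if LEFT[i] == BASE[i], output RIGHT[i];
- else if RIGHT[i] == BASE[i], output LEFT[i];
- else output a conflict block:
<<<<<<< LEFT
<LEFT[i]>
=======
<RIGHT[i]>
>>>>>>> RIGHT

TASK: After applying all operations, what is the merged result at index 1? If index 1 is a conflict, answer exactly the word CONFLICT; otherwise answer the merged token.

Answer: CONFLICT

Derivation:
Final LEFT:  [golf, bravo, hotel, bravo, bravo, bravo]
Final RIGHT: [golf, hotel, hotel, hotel, echo, foxtrot]
i=0: L=golf R=golf -> agree -> golf
i=1: BASE=echo L=bravo R=hotel all differ -> CONFLICT
i=2: L=hotel R=hotel -> agree -> hotel
i=3: L=bravo, R=hotel=BASE -> take LEFT -> bravo
i=4: L=bravo, R=echo=BASE -> take LEFT -> bravo
i=5: L=bravo, R=foxtrot=BASE -> take LEFT -> bravo
Index 1 -> CONFLICT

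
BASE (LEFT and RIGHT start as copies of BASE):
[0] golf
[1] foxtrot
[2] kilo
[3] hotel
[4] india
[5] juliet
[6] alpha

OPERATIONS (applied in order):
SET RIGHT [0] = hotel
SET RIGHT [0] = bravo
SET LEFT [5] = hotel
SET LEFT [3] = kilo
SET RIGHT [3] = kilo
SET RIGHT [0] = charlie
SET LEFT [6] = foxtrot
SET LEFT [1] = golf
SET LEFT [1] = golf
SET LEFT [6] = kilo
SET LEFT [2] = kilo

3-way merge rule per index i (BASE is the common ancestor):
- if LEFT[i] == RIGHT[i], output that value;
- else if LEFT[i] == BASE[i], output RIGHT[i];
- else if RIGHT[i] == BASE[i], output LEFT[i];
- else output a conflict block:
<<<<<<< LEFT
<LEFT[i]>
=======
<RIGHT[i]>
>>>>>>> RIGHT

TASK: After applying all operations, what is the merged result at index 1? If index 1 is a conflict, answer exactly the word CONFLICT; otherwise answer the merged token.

Final LEFT:  [golf, golf, kilo, kilo, india, hotel, kilo]
Final RIGHT: [charlie, foxtrot, kilo, kilo, india, juliet, alpha]
i=0: L=golf=BASE, R=charlie -> take RIGHT -> charlie
i=1: L=golf, R=foxtrot=BASE -> take LEFT -> golf
i=2: L=kilo R=kilo -> agree -> kilo
i=3: L=kilo R=kilo -> agree -> kilo
i=4: L=india R=india -> agree -> india
i=5: L=hotel, R=juliet=BASE -> take LEFT -> hotel
i=6: L=kilo, R=alpha=BASE -> take LEFT -> kilo
Index 1 -> golf

Answer: golf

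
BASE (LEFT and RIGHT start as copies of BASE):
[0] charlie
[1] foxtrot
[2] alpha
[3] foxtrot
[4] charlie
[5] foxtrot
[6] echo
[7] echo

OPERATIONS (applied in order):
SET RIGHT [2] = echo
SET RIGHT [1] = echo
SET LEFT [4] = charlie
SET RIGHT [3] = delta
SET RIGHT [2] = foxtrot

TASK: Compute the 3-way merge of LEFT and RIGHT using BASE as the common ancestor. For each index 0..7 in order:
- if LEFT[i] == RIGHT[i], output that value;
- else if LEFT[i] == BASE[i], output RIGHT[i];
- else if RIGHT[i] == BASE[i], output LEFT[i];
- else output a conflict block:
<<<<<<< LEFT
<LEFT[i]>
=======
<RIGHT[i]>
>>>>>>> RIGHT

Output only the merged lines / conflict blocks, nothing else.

Final LEFT:  [charlie, foxtrot, alpha, foxtrot, charlie, foxtrot, echo, echo]
Final RIGHT: [charlie, echo, foxtrot, delta, charlie, foxtrot, echo, echo]
i=0: L=charlie R=charlie -> agree -> charlie
i=1: L=foxtrot=BASE, R=echo -> take RIGHT -> echo
i=2: L=alpha=BASE, R=foxtrot -> take RIGHT -> foxtrot
i=3: L=foxtrot=BASE, R=delta -> take RIGHT -> delta
i=4: L=charlie R=charlie -> agree -> charlie
i=5: L=foxtrot R=foxtrot -> agree -> foxtrot
i=6: L=echo R=echo -> agree -> echo
i=7: L=echo R=echo -> agree -> echo

Answer: charlie
echo
foxtrot
delta
charlie
foxtrot
echo
echo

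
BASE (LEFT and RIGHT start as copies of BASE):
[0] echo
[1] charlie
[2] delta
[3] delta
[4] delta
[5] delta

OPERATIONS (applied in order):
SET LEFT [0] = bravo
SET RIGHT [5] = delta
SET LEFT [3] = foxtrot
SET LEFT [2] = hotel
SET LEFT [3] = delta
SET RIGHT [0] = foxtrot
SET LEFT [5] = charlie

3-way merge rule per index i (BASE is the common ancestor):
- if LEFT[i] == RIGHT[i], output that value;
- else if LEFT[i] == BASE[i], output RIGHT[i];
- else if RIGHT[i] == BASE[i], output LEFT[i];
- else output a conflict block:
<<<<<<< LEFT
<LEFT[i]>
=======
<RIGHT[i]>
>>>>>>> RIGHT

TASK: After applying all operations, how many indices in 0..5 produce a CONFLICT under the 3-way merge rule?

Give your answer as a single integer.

Answer: 1

Derivation:
Final LEFT:  [bravo, charlie, hotel, delta, delta, charlie]
Final RIGHT: [foxtrot, charlie, delta, delta, delta, delta]
i=0: BASE=echo L=bravo R=foxtrot all differ -> CONFLICT
i=1: L=charlie R=charlie -> agree -> charlie
i=2: L=hotel, R=delta=BASE -> take LEFT -> hotel
i=3: L=delta R=delta -> agree -> delta
i=4: L=delta R=delta -> agree -> delta
i=5: L=charlie, R=delta=BASE -> take LEFT -> charlie
Conflict count: 1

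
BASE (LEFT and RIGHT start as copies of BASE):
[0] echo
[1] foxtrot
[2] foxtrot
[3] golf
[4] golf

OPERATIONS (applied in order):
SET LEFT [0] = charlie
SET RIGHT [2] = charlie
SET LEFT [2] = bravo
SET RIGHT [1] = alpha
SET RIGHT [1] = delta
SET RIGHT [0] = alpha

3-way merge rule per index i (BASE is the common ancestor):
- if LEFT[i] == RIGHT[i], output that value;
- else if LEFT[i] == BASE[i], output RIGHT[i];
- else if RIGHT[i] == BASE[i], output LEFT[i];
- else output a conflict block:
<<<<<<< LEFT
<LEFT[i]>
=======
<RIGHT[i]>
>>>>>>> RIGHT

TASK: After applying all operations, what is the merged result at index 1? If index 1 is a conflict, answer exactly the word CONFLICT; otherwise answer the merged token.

Answer: delta

Derivation:
Final LEFT:  [charlie, foxtrot, bravo, golf, golf]
Final RIGHT: [alpha, delta, charlie, golf, golf]
i=0: BASE=echo L=charlie R=alpha all differ -> CONFLICT
i=1: L=foxtrot=BASE, R=delta -> take RIGHT -> delta
i=2: BASE=foxtrot L=bravo R=charlie all differ -> CONFLICT
i=3: L=golf R=golf -> agree -> golf
i=4: L=golf R=golf -> agree -> golf
Index 1 -> delta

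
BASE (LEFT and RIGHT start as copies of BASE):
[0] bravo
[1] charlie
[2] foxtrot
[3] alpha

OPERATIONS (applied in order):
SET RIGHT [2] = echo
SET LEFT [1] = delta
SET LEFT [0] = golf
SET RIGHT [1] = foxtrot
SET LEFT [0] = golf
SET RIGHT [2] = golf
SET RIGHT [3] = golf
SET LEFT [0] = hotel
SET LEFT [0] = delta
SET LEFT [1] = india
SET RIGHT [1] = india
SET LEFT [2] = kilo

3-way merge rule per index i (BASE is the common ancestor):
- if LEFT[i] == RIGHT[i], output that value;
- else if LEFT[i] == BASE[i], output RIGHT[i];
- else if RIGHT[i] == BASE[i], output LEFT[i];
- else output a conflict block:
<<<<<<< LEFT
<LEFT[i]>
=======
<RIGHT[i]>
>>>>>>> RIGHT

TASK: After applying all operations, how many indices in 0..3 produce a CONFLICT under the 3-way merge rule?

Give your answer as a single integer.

Final LEFT:  [delta, india, kilo, alpha]
Final RIGHT: [bravo, india, golf, golf]
i=0: L=delta, R=bravo=BASE -> take LEFT -> delta
i=1: L=india R=india -> agree -> india
i=2: BASE=foxtrot L=kilo R=golf all differ -> CONFLICT
i=3: L=alpha=BASE, R=golf -> take RIGHT -> golf
Conflict count: 1

Answer: 1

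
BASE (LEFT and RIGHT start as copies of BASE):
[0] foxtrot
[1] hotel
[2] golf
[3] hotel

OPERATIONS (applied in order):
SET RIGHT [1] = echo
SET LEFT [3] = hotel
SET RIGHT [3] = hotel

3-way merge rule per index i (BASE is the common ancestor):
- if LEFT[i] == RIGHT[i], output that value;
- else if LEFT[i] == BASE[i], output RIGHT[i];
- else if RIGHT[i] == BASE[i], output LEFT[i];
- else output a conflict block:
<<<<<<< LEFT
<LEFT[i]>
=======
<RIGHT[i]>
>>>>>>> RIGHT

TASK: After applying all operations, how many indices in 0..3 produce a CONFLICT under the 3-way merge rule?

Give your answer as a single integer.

Final LEFT:  [foxtrot, hotel, golf, hotel]
Final RIGHT: [foxtrot, echo, golf, hotel]
i=0: L=foxtrot R=foxtrot -> agree -> foxtrot
i=1: L=hotel=BASE, R=echo -> take RIGHT -> echo
i=2: L=golf R=golf -> agree -> golf
i=3: L=hotel R=hotel -> agree -> hotel
Conflict count: 0

Answer: 0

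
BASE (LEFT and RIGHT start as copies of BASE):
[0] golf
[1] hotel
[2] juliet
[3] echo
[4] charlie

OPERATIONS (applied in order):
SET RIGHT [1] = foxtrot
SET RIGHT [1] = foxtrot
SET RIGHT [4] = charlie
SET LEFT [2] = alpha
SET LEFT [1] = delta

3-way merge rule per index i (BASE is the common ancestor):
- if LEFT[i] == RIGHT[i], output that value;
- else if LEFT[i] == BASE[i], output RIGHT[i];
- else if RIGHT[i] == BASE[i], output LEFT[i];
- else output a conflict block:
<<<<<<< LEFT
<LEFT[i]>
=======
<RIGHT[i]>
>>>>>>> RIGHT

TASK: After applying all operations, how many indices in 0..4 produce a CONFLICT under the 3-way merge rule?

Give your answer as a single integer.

Final LEFT:  [golf, delta, alpha, echo, charlie]
Final RIGHT: [golf, foxtrot, juliet, echo, charlie]
i=0: L=golf R=golf -> agree -> golf
i=1: BASE=hotel L=delta R=foxtrot all differ -> CONFLICT
i=2: L=alpha, R=juliet=BASE -> take LEFT -> alpha
i=3: L=echo R=echo -> agree -> echo
i=4: L=charlie R=charlie -> agree -> charlie
Conflict count: 1

Answer: 1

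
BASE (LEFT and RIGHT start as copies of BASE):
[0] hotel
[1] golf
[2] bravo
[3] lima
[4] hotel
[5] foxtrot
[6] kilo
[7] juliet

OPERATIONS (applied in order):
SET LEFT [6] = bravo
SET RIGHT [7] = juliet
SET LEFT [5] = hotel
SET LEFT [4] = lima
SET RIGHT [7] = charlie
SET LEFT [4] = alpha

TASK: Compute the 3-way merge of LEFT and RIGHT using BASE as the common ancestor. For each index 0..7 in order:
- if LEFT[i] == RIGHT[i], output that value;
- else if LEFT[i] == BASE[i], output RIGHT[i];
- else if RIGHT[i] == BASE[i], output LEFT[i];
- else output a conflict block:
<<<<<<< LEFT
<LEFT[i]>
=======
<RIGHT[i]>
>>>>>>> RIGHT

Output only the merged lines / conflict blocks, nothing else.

Final LEFT:  [hotel, golf, bravo, lima, alpha, hotel, bravo, juliet]
Final RIGHT: [hotel, golf, bravo, lima, hotel, foxtrot, kilo, charlie]
i=0: L=hotel R=hotel -> agree -> hotel
i=1: L=golf R=golf -> agree -> golf
i=2: L=bravo R=bravo -> agree -> bravo
i=3: L=lima R=lima -> agree -> lima
i=4: L=alpha, R=hotel=BASE -> take LEFT -> alpha
i=5: L=hotel, R=foxtrot=BASE -> take LEFT -> hotel
i=6: L=bravo, R=kilo=BASE -> take LEFT -> bravo
i=7: L=juliet=BASE, R=charlie -> take RIGHT -> charlie

Answer: hotel
golf
bravo
lima
alpha
hotel
bravo
charlie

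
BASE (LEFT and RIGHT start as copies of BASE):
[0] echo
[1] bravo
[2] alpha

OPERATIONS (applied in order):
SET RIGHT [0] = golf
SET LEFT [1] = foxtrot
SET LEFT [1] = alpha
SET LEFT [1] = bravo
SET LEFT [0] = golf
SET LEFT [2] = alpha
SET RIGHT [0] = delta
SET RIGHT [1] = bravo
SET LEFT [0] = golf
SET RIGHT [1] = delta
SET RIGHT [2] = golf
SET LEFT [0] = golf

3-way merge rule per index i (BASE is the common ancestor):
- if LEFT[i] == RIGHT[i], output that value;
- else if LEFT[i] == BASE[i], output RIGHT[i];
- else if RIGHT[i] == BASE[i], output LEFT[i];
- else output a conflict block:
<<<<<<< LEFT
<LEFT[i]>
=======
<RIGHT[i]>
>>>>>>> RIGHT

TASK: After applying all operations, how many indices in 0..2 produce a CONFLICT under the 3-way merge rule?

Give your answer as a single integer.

Final LEFT:  [golf, bravo, alpha]
Final RIGHT: [delta, delta, golf]
i=0: BASE=echo L=golf R=delta all differ -> CONFLICT
i=1: L=bravo=BASE, R=delta -> take RIGHT -> delta
i=2: L=alpha=BASE, R=golf -> take RIGHT -> golf
Conflict count: 1

Answer: 1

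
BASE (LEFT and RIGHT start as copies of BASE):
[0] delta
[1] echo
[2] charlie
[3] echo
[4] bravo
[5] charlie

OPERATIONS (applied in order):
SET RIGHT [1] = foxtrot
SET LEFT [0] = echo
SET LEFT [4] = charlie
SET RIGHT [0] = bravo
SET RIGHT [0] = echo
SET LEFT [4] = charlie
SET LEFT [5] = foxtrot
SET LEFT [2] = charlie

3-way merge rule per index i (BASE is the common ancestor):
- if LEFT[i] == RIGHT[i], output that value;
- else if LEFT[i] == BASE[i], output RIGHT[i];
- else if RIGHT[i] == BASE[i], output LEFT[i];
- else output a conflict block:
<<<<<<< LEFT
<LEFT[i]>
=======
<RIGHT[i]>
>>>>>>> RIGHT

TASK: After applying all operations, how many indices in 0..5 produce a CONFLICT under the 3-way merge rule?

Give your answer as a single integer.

Answer: 0

Derivation:
Final LEFT:  [echo, echo, charlie, echo, charlie, foxtrot]
Final RIGHT: [echo, foxtrot, charlie, echo, bravo, charlie]
i=0: L=echo R=echo -> agree -> echo
i=1: L=echo=BASE, R=foxtrot -> take RIGHT -> foxtrot
i=2: L=charlie R=charlie -> agree -> charlie
i=3: L=echo R=echo -> agree -> echo
i=4: L=charlie, R=bravo=BASE -> take LEFT -> charlie
i=5: L=foxtrot, R=charlie=BASE -> take LEFT -> foxtrot
Conflict count: 0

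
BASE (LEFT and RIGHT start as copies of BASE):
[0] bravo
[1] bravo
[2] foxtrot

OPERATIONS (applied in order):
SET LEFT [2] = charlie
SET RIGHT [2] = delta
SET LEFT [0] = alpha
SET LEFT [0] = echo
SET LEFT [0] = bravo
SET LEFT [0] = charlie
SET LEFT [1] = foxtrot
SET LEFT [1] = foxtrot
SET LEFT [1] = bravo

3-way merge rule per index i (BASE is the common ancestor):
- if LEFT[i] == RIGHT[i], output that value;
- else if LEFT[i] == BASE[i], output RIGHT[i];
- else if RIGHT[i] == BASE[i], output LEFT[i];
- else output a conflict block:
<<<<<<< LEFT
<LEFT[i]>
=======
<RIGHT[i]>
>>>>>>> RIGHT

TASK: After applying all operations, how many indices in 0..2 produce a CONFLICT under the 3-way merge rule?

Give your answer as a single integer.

Final LEFT:  [charlie, bravo, charlie]
Final RIGHT: [bravo, bravo, delta]
i=0: L=charlie, R=bravo=BASE -> take LEFT -> charlie
i=1: L=bravo R=bravo -> agree -> bravo
i=2: BASE=foxtrot L=charlie R=delta all differ -> CONFLICT
Conflict count: 1

Answer: 1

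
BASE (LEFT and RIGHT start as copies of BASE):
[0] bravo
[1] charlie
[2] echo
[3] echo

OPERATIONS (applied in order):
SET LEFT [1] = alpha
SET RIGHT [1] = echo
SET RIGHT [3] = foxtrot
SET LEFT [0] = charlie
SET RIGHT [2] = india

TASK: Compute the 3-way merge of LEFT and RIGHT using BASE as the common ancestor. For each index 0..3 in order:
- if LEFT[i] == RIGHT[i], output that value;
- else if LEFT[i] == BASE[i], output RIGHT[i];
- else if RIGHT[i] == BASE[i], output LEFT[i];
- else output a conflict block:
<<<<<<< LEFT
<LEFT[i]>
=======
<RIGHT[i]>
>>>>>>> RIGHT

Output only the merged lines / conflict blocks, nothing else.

Final LEFT:  [charlie, alpha, echo, echo]
Final RIGHT: [bravo, echo, india, foxtrot]
i=0: L=charlie, R=bravo=BASE -> take LEFT -> charlie
i=1: BASE=charlie L=alpha R=echo all differ -> CONFLICT
i=2: L=echo=BASE, R=india -> take RIGHT -> india
i=3: L=echo=BASE, R=foxtrot -> take RIGHT -> foxtrot

Answer: charlie
<<<<<<< LEFT
alpha
=======
echo
>>>>>>> RIGHT
india
foxtrot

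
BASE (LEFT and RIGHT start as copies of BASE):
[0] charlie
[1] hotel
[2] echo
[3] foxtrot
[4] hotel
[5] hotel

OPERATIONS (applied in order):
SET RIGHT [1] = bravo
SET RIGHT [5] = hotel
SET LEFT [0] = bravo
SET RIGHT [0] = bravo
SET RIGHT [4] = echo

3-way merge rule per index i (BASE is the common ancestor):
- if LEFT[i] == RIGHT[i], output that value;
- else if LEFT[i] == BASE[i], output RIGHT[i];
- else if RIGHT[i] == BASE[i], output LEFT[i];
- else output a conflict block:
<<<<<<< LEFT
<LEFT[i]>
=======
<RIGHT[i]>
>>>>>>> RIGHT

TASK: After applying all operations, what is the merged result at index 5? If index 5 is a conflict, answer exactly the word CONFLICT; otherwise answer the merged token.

Final LEFT:  [bravo, hotel, echo, foxtrot, hotel, hotel]
Final RIGHT: [bravo, bravo, echo, foxtrot, echo, hotel]
i=0: L=bravo R=bravo -> agree -> bravo
i=1: L=hotel=BASE, R=bravo -> take RIGHT -> bravo
i=2: L=echo R=echo -> agree -> echo
i=3: L=foxtrot R=foxtrot -> agree -> foxtrot
i=4: L=hotel=BASE, R=echo -> take RIGHT -> echo
i=5: L=hotel R=hotel -> agree -> hotel
Index 5 -> hotel

Answer: hotel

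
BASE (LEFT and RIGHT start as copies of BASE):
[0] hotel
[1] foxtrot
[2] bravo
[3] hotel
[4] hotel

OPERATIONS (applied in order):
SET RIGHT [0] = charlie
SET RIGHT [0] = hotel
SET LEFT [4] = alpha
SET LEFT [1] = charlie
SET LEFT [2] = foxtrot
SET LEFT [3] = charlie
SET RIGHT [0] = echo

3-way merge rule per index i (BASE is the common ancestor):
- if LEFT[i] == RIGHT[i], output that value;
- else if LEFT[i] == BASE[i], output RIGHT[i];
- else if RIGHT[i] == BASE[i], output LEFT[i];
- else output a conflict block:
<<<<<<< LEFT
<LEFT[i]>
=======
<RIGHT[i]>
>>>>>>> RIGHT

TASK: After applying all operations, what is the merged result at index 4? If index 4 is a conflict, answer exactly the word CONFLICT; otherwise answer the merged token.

Final LEFT:  [hotel, charlie, foxtrot, charlie, alpha]
Final RIGHT: [echo, foxtrot, bravo, hotel, hotel]
i=0: L=hotel=BASE, R=echo -> take RIGHT -> echo
i=1: L=charlie, R=foxtrot=BASE -> take LEFT -> charlie
i=2: L=foxtrot, R=bravo=BASE -> take LEFT -> foxtrot
i=3: L=charlie, R=hotel=BASE -> take LEFT -> charlie
i=4: L=alpha, R=hotel=BASE -> take LEFT -> alpha
Index 4 -> alpha

Answer: alpha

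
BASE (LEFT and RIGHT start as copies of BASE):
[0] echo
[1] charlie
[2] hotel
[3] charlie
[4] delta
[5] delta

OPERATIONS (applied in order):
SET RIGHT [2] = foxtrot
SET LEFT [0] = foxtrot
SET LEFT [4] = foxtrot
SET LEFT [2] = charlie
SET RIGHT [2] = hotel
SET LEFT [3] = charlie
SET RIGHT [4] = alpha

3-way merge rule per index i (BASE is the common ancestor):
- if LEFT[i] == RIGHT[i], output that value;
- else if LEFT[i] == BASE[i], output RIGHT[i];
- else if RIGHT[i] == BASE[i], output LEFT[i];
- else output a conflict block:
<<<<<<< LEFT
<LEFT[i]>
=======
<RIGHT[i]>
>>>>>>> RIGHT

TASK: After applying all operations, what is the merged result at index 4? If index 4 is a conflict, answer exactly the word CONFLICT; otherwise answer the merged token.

Answer: CONFLICT

Derivation:
Final LEFT:  [foxtrot, charlie, charlie, charlie, foxtrot, delta]
Final RIGHT: [echo, charlie, hotel, charlie, alpha, delta]
i=0: L=foxtrot, R=echo=BASE -> take LEFT -> foxtrot
i=1: L=charlie R=charlie -> agree -> charlie
i=2: L=charlie, R=hotel=BASE -> take LEFT -> charlie
i=3: L=charlie R=charlie -> agree -> charlie
i=4: BASE=delta L=foxtrot R=alpha all differ -> CONFLICT
i=5: L=delta R=delta -> agree -> delta
Index 4 -> CONFLICT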